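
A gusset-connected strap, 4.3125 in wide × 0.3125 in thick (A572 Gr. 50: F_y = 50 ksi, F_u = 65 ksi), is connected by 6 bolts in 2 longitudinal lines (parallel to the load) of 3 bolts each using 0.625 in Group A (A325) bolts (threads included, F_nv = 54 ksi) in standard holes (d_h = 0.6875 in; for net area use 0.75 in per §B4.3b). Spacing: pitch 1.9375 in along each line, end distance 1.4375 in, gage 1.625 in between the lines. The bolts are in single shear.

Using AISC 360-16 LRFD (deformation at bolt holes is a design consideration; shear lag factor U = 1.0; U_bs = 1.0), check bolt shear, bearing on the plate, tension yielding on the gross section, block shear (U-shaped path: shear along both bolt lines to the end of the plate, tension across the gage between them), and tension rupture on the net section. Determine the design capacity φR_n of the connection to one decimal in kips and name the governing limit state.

Bolt shear: A_b = π(0.625)²/4 = 0.3068 in². φR_n = 0.75 × 54 × 0.3068 × 6 × 1 = 74.6 kips.
Bearing (0.3125 in plate, F_u = 65 ksi): end bolts L_c = 1.4375 − 0.6875/2 = 1.09375, R_n = min(1.2×1.09375×0.3125×65, 2.4×0.625×0.3125×65) = 26.66 kips/bolt; interior L_c = 1.9375 − 0.6875 = 1.25, R_n = 30.469 kips/bolt. φR_n = 0.75 × (2×26.66 + 4×30.469) = 131.4 kips.
Tension yield (gross): A_g = 4.3125×0.3125 = 1.3477 in². φR_n = 0.90 × 50 × 1.3477 = 60.6 kips.
Block shear: shear path 2×[1.4375+2×1.9375] = 2×5.3125 in, A_gv = 3.3203, A_nv = 2×(5.3125 − 2.5×0.75)×0.3125 = 2.1484 in²; tension across gage: (1.625 − 1×0.75)×0.3125 = 0.27344 in². R_n = min(0.6×65×2.1484, 0.6×50×3.3203) + 1.0×65×0.27344 = min(83.788, 99.609) + 17.774 = 101.56 kips. φR_n = 0.75 × 101.56 = 76.2 kips.
Tension rupture (net): A_n = (4.3125 − 2×0.75)×0.3125 = 0.87891 in² (U = 1.0, A_e = A_n). φR_n = 0.75 × 65 × 0.87891 = 42.8 kips.
Governing: min(74.6, 131.4, 60.6, 76.2, 42.8) = 42.8 kips → net-section rupture.

42.8 kips (net-section rupture governs)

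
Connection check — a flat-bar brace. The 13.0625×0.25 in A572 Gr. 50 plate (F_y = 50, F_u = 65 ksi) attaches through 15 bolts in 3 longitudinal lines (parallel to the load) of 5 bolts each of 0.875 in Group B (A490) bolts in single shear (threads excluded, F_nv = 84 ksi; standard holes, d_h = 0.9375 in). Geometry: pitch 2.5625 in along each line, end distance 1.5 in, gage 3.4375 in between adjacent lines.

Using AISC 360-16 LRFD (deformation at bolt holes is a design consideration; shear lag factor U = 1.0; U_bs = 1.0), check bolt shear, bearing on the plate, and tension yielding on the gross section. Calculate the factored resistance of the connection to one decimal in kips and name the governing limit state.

147.0 kips (gross-section yield governs)

Bolt shear: A_b = π(0.875)²/4 = 0.60132 in². φR_n = 0.75 × 84 × 0.60132 × 15 × 1 = 568.2 kips.
Bearing (0.25 in plate, F_u = 65 ksi): end bolts L_c = 1.5 − 0.9375/2 = 1.03125, R_n = min(1.2×1.03125×0.25×65, 2.4×0.875×0.25×65) = 20.109 kips/bolt; interior L_c = 2.5625 − 0.9375 = 1.625, R_n = 31.688 kips/bolt. φR_n = 0.75 × (3×20.109 + 12×31.688) = 330.4 kips.
Tension yield (gross): A_g = 13.0625×0.25 = 3.2656 in². φR_n = 0.90 × 50 × 3.2656 = 147.0 kips.
Governing: min(568.2, 330.4, 147.0) = 147.0 kips → gross-section yield.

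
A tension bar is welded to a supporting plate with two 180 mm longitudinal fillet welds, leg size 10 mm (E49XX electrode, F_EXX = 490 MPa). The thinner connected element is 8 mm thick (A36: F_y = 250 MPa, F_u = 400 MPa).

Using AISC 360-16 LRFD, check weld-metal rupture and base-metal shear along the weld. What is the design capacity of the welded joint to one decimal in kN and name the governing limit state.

Weld metal: throat = 0.707×10 = 7.07 mm, L = 2×180 = 360 mm. φR_n = 0.75 × 0.6 × 490 × 7.07 × 360 = 561.2 kN.
Base metal shear (8 mm plate): yield φR_n = 1.0×0.6×250×8×360 = 432.0 kN; rupture φR_n = 0.75×0.6×400×8×360 = 518.4 kN; take 432.0 kN (yield).
Governing: min(561.2, 432.0) = 432.0 kN → base-metal shear.

432.0 kN (base-metal shear governs)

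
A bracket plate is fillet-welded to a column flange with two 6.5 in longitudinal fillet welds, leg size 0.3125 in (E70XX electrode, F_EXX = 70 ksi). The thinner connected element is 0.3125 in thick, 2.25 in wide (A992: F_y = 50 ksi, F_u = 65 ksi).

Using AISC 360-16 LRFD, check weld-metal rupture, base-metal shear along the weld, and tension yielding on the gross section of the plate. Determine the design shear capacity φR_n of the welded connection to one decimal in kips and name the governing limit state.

Weld metal: throat = 0.707×0.3125 = 0.22094 in, L = 2×6.5 = 13 in. φR_n = 0.75 × 0.6 × 70 × 0.22094 × 13 = 90.5 kips.
Base metal shear (0.3125 in plate): yield φR_n = 1.0×0.6×50×0.3125×13 = 121.9 kips; rupture φR_n = 0.75×0.6×65×0.3125×13 = 118.8 kips; take 118.8 kips (rupture).
Tension yield (gross): A_g = 2.25×0.3125 = 0.70313 in². φR_n = 0.90 × 50 × 0.70313 = 31.6 kips.
Governing: min(90.5, 118.8, 31.6) = 31.6 kips → gross-section yield.

31.6 kips (gross-section yield governs)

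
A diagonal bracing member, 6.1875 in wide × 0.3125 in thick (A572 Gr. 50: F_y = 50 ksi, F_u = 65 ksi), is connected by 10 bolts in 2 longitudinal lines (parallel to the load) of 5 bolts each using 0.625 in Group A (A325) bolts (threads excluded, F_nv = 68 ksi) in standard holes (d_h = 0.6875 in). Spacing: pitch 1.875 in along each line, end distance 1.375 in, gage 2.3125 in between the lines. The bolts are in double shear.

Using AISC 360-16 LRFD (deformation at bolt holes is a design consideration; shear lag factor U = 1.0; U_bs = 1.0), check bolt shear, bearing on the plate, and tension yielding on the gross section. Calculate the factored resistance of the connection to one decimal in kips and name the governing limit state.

87.0 kips (gross-section yield governs)

Bolt shear: A_b = π(0.625)²/4 = 0.3068 in². φR_n = 0.75 × 68 × 0.3068 × 10 × 2 = 312.9 kips.
Bearing (0.3125 in plate, F_u = 65 ksi): end bolts L_c = 1.375 − 0.6875/2 = 1.03125, R_n = min(1.2×1.03125×0.3125×65, 2.4×0.625×0.3125×65) = 25.137 kips/bolt; interior L_c = 1.875 − 0.6875 = 1.1875, R_n = 28.945 kips/bolt. φR_n = 0.75 × (2×25.137 + 8×28.945) = 211.4 kips.
Tension yield (gross): A_g = 6.1875×0.3125 = 1.9336 in². φR_n = 0.90 × 50 × 1.9336 = 87.0 kips.
Governing: min(312.9, 211.4, 87.0) = 87.0 kips → gross-section yield.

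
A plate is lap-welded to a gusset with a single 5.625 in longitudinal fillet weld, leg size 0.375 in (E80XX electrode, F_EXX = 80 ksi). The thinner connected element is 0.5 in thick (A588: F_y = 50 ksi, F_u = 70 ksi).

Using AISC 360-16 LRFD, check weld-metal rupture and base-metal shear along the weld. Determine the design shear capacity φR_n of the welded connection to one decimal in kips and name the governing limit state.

Weld metal: throat = 0.707×0.375 = 0.26513 in, L = 5.625 in. φR_n = 0.75 × 0.6 × 80 × 0.26513 × 5.625 = 53.7 kips.
Base metal shear (0.5 in plate): yield φR_n = 1.0×0.6×50×0.5×5.625 = 84.4 kips; rupture φR_n = 0.75×0.6×70×0.5×5.625 = 88.6 kips; take 84.4 kips (yield).
Governing: min(53.7, 84.4) = 53.7 kips → weld metal.

53.7 kips (weld metal governs)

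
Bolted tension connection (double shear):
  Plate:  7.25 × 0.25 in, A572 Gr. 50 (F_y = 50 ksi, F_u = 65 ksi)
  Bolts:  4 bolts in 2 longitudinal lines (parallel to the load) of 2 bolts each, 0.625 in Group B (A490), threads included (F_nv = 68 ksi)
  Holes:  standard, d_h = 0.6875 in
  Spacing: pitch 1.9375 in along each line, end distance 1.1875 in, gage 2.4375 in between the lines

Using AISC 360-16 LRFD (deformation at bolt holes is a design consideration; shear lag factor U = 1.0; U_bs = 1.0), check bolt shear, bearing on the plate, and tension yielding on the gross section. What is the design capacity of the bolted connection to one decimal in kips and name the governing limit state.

61.2 kips (bearing governs)

Bolt shear: A_b = π(0.625)²/4 = 0.3068 in². φR_n = 0.75 × 68 × 0.3068 × 4 × 2 = 125.2 kips.
Bearing (0.25 in plate, F_u = 65 ksi): end bolts L_c = 1.1875 − 0.6875/2 = 0.84375, R_n = min(1.2×0.84375×0.25×65, 2.4×0.625×0.25×65) = 16.453 kips/bolt; interior L_c = 1.9375 − 0.6875 = 1.25, R_n = 24.375 kips/bolt. φR_n = 0.75 × (2×16.453 + 2×24.375) = 61.2 kips.
Tension yield (gross): A_g = 7.25×0.25 = 1.8125 in². φR_n = 0.90 × 50 × 1.8125 = 81.6 kips.
Governing: min(125.2, 61.2, 81.6) = 61.2 kips → bearing.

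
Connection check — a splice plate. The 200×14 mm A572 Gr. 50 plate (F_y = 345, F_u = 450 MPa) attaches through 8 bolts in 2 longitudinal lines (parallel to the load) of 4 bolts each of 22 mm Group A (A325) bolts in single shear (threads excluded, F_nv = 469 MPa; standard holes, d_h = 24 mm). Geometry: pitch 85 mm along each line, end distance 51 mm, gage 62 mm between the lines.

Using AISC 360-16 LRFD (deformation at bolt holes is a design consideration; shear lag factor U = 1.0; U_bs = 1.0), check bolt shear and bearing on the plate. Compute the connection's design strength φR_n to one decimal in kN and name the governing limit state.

Bolt shear: A_b = π(22)²/4 = 380.13 mm². φR_n = 0.75 × 469 × 380.13 × 8 × 1 = 1069.7 kN.
Bearing (14 mm plate, F_u = 450 MPa): end bolts L_c = 51 − 24/2 = 39, R_n = min(1.2×39×14×450, 2.4×22×14×450) = 294.84 kN/bolt; interior L_c = 85 − 24 = 61, R_n = 332.64 kN/bolt. φR_n = 0.75 × (2×294.84 + 6×332.64) = 1939.1 kN.
Governing: min(1069.7, 1939.1) = 1069.7 kN → bolt shear.

1069.7 kN (bolt shear governs)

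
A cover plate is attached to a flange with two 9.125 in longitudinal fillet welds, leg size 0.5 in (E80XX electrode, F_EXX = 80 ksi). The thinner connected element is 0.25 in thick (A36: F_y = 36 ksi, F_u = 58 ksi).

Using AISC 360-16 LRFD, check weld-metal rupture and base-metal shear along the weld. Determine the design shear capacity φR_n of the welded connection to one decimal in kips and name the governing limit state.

Weld metal: throat = 0.707×0.5 = 0.3535 in, L = 2×9.125 = 18.25 in. φR_n = 0.75 × 0.6 × 80 × 0.3535 × 18.25 = 232.2 kips.
Base metal shear (0.25 in plate): yield φR_n = 1.0×0.6×36×0.25×18.25 = 98.6 kips; rupture φR_n = 0.75×0.6×58×0.25×18.25 = 119.1 kips; take 98.6 kips (yield).
Governing: min(232.2, 98.6) = 98.6 kips → base-metal shear.

98.6 kips (base-metal shear governs)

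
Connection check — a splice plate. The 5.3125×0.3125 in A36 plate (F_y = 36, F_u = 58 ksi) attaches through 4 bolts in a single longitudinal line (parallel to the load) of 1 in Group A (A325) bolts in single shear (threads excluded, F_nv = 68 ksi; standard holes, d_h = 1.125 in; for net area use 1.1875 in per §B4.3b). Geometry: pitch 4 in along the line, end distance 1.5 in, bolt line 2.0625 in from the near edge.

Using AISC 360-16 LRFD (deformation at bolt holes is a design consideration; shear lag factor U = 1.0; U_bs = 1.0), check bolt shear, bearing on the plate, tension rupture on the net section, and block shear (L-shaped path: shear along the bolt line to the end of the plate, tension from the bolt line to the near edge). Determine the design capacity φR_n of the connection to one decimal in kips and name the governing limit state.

Bolt shear: A_b = π(1)²/4 = 0.7854 in². φR_n = 0.75 × 68 × 0.7854 × 4 × 1 = 160.2 kips.
Bearing (0.3125 in plate, F_u = 58 ksi): end bolts L_c = 1.5 − 1.125/2 = 0.9375, R_n = min(1.2×0.9375×0.3125×58, 2.4×1×0.3125×58) = 20.391 kips/bolt; interior L_c = 4 − 1.125 = 2.875, R_n = 43.5 kips/bolt. φR_n = 0.75 × (1×20.391 + 3×43.5) = 113.2 kips.
Tension rupture (net): A_n = (5.3125 − 1×1.1875)×0.3125 = 1.2891 in² (U = 1.0, A_e = A_n). φR_n = 0.75 × 58 × 1.2891 = 56.1 kips.
Block shear: shear path 1×[1.5+3×4] = 1×13.5 in, A_gv = 4.2188, A_nv = 1×(13.5 − 3.5×1.1875)×0.3125 = 2.9199 in²; tension to near edge: (2.0625 − 0.5×1.1875)×0.3125 = 0.45898 in². R_n = min(0.6×58×2.9199, 0.6×36×4.2188) + 1.0×58×0.45898 = min(101.61, 91.126) + 26.621 = 117.75 kips. φR_n = 0.75 × 117.75 = 88.3 kips.
Governing: min(160.2, 113.2, 56.1, 88.3) = 56.1 kips → net-section rupture.

56.1 kips (net-section rupture governs)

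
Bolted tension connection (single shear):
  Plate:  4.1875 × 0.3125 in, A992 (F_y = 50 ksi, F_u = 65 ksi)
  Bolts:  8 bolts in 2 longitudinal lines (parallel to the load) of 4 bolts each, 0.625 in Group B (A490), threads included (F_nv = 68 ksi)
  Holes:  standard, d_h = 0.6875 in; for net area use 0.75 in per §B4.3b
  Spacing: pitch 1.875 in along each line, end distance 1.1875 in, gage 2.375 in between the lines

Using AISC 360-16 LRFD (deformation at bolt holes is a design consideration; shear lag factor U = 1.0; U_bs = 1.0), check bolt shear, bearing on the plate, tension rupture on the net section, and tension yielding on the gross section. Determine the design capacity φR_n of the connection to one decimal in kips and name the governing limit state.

40.9 kips (net-section rupture governs)

Bolt shear: A_b = π(0.625)²/4 = 0.3068 in². φR_n = 0.75 × 68 × 0.3068 × 8 × 1 = 125.2 kips.
Bearing (0.3125 in plate, F_u = 65 ksi): end bolts L_c = 1.1875 − 0.6875/2 = 0.84375, R_n = min(1.2×0.84375×0.3125×65, 2.4×0.625×0.3125×65) = 20.566 kips/bolt; interior L_c = 1.875 − 0.6875 = 1.1875, R_n = 28.945 kips/bolt. φR_n = 0.75 × (2×20.566 + 6×28.945) = 161.1 kips.
Tension rupture (net): A_n = (4.1875 − 2×0.75)×0.3125 = 0.83984 in² (U = 1.0, A_e = A_n). φR_n = 0.75 × 65 × 0.83984 = 40.9 kips.
Tension yield (gross): A_g = 4.1875×0.3125 = 1.3086 in². φR_n = 0.90 × 50 × 1.3086 = 58.9 kips.
Governing: min(125.2, 161.1, 40.9, 58.9) = 40.9 kips → net-section rupture.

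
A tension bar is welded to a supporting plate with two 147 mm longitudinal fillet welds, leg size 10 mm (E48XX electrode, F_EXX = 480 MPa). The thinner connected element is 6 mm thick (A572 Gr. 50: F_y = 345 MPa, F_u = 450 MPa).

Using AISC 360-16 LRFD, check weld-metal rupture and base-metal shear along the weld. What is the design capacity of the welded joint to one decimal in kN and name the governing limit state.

357.2 kN (base-metal shear governs)

Weld metal: throat = 0.707×10 = 7.07 mm, L = 2×147 = 294 mm. φR_n = 0.75 × 0.6 × 480 × 7.07 × 294 = 449.0 kN.
Base metal shear (6 mm plate): yield φR_n = 1.0×0.6×345×6×294 = 365.1 kN; rupture φR_n = 0.75×0.6×450×6×294 = 357.2 kN; take 357.2 kN (rupture).
Governing: min(449.0, 357.2) = 357.2 kN → base-metal shear.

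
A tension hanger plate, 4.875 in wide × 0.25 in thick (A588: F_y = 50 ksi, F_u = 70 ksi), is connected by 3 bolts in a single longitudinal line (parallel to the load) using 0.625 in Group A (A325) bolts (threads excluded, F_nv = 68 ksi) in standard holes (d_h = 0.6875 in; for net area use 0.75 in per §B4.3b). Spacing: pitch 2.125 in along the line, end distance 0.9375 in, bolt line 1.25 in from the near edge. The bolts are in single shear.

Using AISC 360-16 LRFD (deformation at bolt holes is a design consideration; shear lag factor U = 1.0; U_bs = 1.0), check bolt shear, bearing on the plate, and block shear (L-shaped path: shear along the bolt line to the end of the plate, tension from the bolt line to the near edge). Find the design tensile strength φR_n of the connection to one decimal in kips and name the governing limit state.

Bolt shear: A_b = π(0.625)²/4 = 0.3068 in². φR_n = 0.75 × 68 × 0.3068 × 3 × 1 = 46.9 kips.
Bearing (0.25 in plate, F_u = 70 ksi): end bolts L_c = 0.9375 − 0.6875/2 = 0.59375, R_n = min(1.2×0.59375×0.25×70, 2.4×0.625×0.25×70) = 12.469 kips/bolt; interior L_c = 2.125 − 0.6875 = 1.4375, R_n = 26.25 kips/bolt. φR_n = 0.75 × (1×12.469 + 2×26.25) = 48.7 kips.
Block shear: shear path 1×[0.9375+2×2.125] = 1×5.1875 in, A_gv = 1.2969, A_nv = 1×(5.1875 − 2.5×0.75)×0.25 = 0.82813 in²; tension to near edge: (1.25 − 0.5×0.75)×0.25 = 0.21875 in². R_n = min(0.6×70×0.82813, 0.6×50×1.2969) + 1.0×70×0.21875 = min(34.781, 38.907) + 15.313 = 50.094 kips. φR_n = 0.75 × 50.094 = 37.6 kips.
Governing: min(46.9, 48.7, 37.6) = 37.6 kips → block shear.

37.6 kips (block shear governs)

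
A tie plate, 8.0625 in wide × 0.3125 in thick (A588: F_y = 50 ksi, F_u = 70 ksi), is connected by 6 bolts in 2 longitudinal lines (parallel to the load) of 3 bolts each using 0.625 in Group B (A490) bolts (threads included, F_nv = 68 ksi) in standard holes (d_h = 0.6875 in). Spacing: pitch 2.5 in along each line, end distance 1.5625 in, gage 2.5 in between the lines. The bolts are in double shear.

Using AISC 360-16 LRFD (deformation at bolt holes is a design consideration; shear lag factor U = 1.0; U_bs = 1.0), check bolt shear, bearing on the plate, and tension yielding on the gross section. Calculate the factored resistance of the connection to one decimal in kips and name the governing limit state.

Bolt shear: A_b = π(0.625)²/4 = 0.3068 in². φR_n = 0.75 × 68 × 0.3068 × 6 × 2 = 187.8 kips.
Bearing (0.3125 in plate, F_u = 70 ksi): end bolts L_c = 1.5625 − 0.6875/2 = 1.21875, R_n = min(1.2×1.21875×0.3125×70, 2.4×0.625×0.3125×70) = 31.992 kips/bolt; interior L_c = 2.5 − 0.6875 = 1.8125, R_n = 32.813 kips/bolt. φR_n = 0.75 × (2×31.992 + 4×32.813) = 146.4 kips.
Tension yield (gross): A_g = 8.0625×0.3125 = 2.5195 in². φR_n = 0.90 × 50 × 2.5195 = 113.4 kips.
Governing: min(187.8, 146.4, 113.4) = 113.4 kips → gross-section yield.

113.4 kips (gross-section yield governs)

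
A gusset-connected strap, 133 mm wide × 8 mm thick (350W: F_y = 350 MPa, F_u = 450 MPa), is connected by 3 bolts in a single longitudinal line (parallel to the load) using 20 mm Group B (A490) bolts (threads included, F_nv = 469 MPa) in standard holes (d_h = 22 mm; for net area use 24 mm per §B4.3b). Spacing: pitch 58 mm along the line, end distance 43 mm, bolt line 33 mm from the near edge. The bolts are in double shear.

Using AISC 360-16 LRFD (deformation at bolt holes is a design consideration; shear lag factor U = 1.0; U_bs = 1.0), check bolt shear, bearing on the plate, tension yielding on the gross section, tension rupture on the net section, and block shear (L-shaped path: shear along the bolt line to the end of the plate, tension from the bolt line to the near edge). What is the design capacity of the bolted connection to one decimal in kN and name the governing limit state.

217.1 kN (block shear governs)

Bolt shear: A_b = π(20)²/4 = 314.16 mm². φR_n = 0.75 × 469 × 314.16 × 3 × 2 = 663.0 kN.
Bearing (8 mm plate, F_u = 450 MPa): end bolts L_c = 43 − 22/2 = 32, R_n = min(1.2×32×8×450, 2.4×20×8×450) = 138.24 kN/bolt; interior L_c = 58 − 22 = 36, R_n = 155.52 kN/bolt. φR_n = 0.75 × (1×138.24 + 2×155.52) = 337.0 kN.
Tension yield (gross): A_g = 133×8 = 1064 mm². φR_n = 0.90 × 350 × 1064 = 335.2 kN.
Tension rupture (net): A_n = (133 − 1×24)×8 = 872 mm² (U = 1.0, A_e = A_n). φR_n = 0.75 × 450 × 872 = 294.3 kN.
Block shear: shear path 1×[43+2×58] = 1×159 mm, A_gv = 1272, A_nv = 1×(159 − 2.5×24)×8 = 792 mm²; tension to near edge: (33 − 0.5×24)×8 = 168 mm². R_n = min(0.6×450×792, 0.6×350×1272) + 1.0×450×168 = min(213.84, 267.12) + 75.6 = 289.44 kN. φR_n = 0.75 × 289.44 = 217.1 kN.
Governing: min(663.0, 337.0, 335.2, 294.3, 217.1) = 217.1 kN → block shear.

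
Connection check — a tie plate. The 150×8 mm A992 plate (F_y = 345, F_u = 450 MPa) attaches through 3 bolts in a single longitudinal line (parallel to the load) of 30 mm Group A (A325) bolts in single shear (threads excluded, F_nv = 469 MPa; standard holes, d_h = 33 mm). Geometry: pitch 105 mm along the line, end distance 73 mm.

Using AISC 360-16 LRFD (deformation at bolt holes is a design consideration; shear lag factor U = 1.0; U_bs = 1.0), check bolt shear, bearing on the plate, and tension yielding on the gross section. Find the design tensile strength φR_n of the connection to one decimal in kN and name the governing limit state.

Bolt shear: A_b = π(30)²/4 = 706.86 mm². φR_n = 0.75 × 469 × 706.86 × 3 × 1 = 745.9 kN.
Bearing (8 mm plate, F_u = 450 MPa): end bolts L_c = 73 − 33/2 = 56.5, R_n = min(1.2×56.5×8×450, 2.4×30×8×450) = 244.08 kN/bolt; interior L_c = 105 − 33 = 72, R_n = 259.2 kN/bolt. φR_n = 0.75 × (1×244.08 + 2×259.2) = 571.9 kN.
Tension yield (gross): A_g = 150×8 = 1200 mm². φR_n = 0.90 × 345 × 1200 = 372.6 kN.
Governing: min(745.9, 571.9, 372.6) = 372.6 kN → gross-section yield.

372.6 kN (gross-section yield governs)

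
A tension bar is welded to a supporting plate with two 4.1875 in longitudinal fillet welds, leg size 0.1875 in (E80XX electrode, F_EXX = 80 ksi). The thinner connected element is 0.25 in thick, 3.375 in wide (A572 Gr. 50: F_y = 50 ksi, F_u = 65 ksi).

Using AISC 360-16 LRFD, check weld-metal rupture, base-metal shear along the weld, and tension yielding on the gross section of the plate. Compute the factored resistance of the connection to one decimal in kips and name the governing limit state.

38.0 kips (gross-section yield governs)

Weld metal: throat = 0.707×0.1875 = 0.13256 in, L = 2×4.1875 = 8.375 in. φR_n = 0.75 × 0.6 × 80 × 0.13256 × 8.375 = 40.0 kips.
Base metal shear (0.25 in plate): yield φR_n = 1.0×0.6×50×0.25×8.375 = 62.8 kips; rupture φR_n = 0.75×0.6×65×0.25×8.375 = 61.2 kips; take 61.2 kips (rupture).
Tension yield (gross): A_g = 3.375×0.25 = 0.84375 in². φR_n = 0.90 × 50 × 0.84375 = 38.0 kips.
Governing: min(40.0, 61.2, 38.0) = 38.0 kips → gross-section yield.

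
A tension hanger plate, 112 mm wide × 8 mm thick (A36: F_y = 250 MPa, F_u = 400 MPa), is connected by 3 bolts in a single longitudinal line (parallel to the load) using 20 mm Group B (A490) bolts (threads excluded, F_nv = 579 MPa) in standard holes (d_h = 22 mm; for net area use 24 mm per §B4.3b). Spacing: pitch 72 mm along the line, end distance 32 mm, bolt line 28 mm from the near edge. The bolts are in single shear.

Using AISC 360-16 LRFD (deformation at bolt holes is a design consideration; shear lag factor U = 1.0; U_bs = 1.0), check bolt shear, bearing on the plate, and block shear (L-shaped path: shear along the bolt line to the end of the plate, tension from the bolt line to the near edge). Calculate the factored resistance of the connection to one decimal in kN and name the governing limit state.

Bolt shear: A_b = π(20)²/4 = 314.16 mm². φR_n = 0.75 × 579 × 314.16 × 3 × 1 = 409.3 kN.
Bearing (8 mm plate, F_u = 400 MPa): end bolts L_c = 32 − 22/2 = 21, R_n = min(1.2×21×8×400, 2.4×20×8×400) = 80.64 kN/bolt; interior L_c = 72 − 22 = 50, R_n = 153.6 kN/bolt. φR_n = 0.75 × (1×80.64 + 2×153.6) = 290.9 kN.
Block shear: shear path 1×[32+2×72] = 1×176 mm, A_gv = 1408, A_nv = 1×(176 − 2.5×24)×8 = 928 mm²; tension to near edge: (28 − 0.5×24)×8 = 128 mm². R_n = min(0.6×400×928, 0.6×250×1408) + 1.0×400×128 = min(222.72, 211.2) + 51.2 = 262.4 kN. φR_n = 0.75 × 262.4 = 196.8 kN.
Governing: min(409.3, 290.9, 196.8) = 196.8 kN → block shear.

196.8 kN (block shear governs)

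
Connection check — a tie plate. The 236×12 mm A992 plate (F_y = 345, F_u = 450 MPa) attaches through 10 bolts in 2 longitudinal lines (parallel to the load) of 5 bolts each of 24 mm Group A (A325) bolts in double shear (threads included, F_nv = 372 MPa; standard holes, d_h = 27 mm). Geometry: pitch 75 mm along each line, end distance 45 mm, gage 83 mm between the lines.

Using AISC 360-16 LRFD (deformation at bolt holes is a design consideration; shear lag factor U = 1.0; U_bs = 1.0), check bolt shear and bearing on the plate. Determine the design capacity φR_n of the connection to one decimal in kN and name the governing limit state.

Bolt shear: A_b = π(24)²/4 = 452.39 mm². φR_n = 0.75 × 372 × 452.39 × 10 × 2 = 2524.3 kN.
Bearing (12 mm plate, F_u = 450 MPa): end bolts L_c = 45 − 27/2 = 31.5, R_n = min(1.2×31.5×12×450, 2.4×24×12×450) = 204.12 kN/bolt; interior L_c = 75 − 27 = 48, R_n = 311.04 kN/bolt. φR_n = 0.75 × (2×204.12 + 8×311.04) = 2172.4 kN.
Governing: min(2524.3, 2172.4) = 2172.4 kN → bearing.

2172.4 kN (bearing governs)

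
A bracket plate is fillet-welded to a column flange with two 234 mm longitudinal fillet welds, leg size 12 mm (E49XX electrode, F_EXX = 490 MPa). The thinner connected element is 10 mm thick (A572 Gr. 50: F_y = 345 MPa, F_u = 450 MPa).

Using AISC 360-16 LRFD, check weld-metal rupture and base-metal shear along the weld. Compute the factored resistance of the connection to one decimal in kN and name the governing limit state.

875.5 kN (weld metal governs)

Weld metal: throat = 0.707×12 = 8.484 mm, L = 2×234 = 468 mm. φR_n = 0.75 × 0.6 × 490 × 8.484 × 468 = 875.5 kN.
Base metal shear (10 mm plate): yield φR_n = 1.0×0.6×345×10×468 = 968.8 kN; rupture φR_n = 0.75×0.6×450×10×468 = 947.7 kN; take 947.7 kN (rupture).
Governing: min(875.5, 947.7) = 875.5 kN → weld metal.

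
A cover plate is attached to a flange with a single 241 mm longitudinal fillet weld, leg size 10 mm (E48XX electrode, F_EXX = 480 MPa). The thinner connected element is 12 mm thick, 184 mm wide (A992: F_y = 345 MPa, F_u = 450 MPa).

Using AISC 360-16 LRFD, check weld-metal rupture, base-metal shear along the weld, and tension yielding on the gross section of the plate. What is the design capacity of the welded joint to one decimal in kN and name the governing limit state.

Weld metal: throat = 0.707×10 = 7.07 mm, L = 241 mm. φR_n = 0.75 × 0.6 × 480 × 7.07 × 241 = 368.0 kN.
Base metal shear (12 mm plate): yield φR_n = 1.0×0.6×345×12×241 = 598.6 kN; rupture φR_n = 0.75×0.6×450×12×241 = 585.6 kN; take 585.6 kN (rupture).
Tension yield (gross): A_g = 184×12 = 2208 mm². φR_n = 0.90 × 345 × 2208 = 685.6 kN.
Governing: min(368.0, 585.6, 685.6) = 368.0 kN → weld metal.

368.0 kN (weld metal governs)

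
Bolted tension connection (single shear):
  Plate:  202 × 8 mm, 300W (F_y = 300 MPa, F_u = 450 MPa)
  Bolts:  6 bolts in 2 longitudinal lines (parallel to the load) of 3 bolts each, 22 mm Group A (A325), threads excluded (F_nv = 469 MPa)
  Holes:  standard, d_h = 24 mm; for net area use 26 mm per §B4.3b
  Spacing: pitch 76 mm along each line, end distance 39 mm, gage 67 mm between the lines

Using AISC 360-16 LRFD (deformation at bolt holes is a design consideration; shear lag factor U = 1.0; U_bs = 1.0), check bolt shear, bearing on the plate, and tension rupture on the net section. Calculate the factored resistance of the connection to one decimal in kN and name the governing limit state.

Bolt shear: A_b = π(22)²/4 = 380.13 mm². φR_n = 0.75 × 469 × 380.13 × 6 × 1 = 802.3 kN.
Bearing (8 mm plate, F_u = 450 MPa): end bolts L_c = 39 − 24/2 = 27, R_n = min(1.2×27×8×450, 2.4×22×8×450) = 116.64 kN/bolt; interior L_c = 76 − 24 = 52, R_n = 190.08 kN/bolt. φR_n = 0.75 × (2×116.64 + 4×190.08) = 745.2 kN.
Tension rupture (net): A_n = (202 − 2×26)×8 = 1200 mm² (U = 1.0, A_e = A_n). φR_n = 0.75 × 450 × 1200 = 405.0 kN.
Governing: min(802.3, 745.2, 405.0) = 405.0 kN → net-section rupture.

405.0 kN (net-section rupture governs)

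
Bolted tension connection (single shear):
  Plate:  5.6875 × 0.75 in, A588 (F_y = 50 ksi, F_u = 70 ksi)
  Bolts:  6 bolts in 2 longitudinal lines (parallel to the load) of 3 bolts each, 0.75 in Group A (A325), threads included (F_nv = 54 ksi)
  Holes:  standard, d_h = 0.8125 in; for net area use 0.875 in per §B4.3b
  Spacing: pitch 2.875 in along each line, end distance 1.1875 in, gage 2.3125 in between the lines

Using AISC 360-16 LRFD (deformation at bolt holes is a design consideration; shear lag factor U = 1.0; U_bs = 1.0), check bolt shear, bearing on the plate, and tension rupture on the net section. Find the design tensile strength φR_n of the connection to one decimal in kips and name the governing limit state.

Bolt shear: A_b = π(0.75)²/4 = 0.44179 in². φR_n = 0.75 × 54 × 0.44179 × 6 × 1 = 107.4 kips.
Bearing (0.75 in plate, F_u = 70 ksi): end bolts L_c = 1.1875 − 0.8125/2 = 0.78125, R_n = min(1.2×0.78125×0.75×70, 2.4×0.75×0.75×70) = 49.219 kips/bolt; interior L_c = 2.875 − 0.8125 = 2.0625, R_n = 94.5 kips/bolt. φR_n = 0.75 × (2×49.219 + 4×94.5) = 357.3 kips.
Tension rupture (net): A_n = (5.6875 − 2×0.875)×0.75 = 2.9531 in² (U = 1.0, A_e = A_n). φR_n = 0.75 × 70 × 2.9531 = 155.0 kips.
Governing: min(107.4, 357.3, 155.0) = 107.4 kips → bolt shear.

107.4 kips (bolt shear governs)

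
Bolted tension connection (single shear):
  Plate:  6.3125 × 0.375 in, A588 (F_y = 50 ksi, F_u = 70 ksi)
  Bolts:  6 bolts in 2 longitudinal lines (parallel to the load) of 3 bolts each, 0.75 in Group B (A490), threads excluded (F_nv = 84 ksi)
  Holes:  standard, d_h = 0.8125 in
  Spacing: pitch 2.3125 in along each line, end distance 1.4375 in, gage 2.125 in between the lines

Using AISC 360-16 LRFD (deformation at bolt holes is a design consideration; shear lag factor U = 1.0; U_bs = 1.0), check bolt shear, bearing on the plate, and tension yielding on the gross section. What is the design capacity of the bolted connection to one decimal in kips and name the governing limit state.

Bolt shear: A_b = π(0.75)²/4 = 0.44179 in². φR_n = 0.75 × 84 × 0.44179 × 6 × 1 = 167.0 kips.
Bearing (0.375 in plate, F_u = 70 ksi): end bolts L_c = 1.4375 − 0.8125/2 = 1.03125, R_n = min(1.2×1.03125×0.375×70, 2.4×0.75×0.375×70) = 32.484 kips/bolt; interior L_c = 2.3125 − 0.8125 = 1.5, R_n = 47.25 kips/bolt. φR_n = 0.75 × (2×32.484 + 4×47.25) = 190.5 kips.
Tension yield (gross): A_g = 6.3125×0.375 = 2.3672 in². φR_n = 0.90 × 50 × 2.3672 = 106.5 kips.
Governing: min(167.0, 190.5, 106.5) = 106.5 kips → gross-section yield.

106.5 kips (gross-section yield governs)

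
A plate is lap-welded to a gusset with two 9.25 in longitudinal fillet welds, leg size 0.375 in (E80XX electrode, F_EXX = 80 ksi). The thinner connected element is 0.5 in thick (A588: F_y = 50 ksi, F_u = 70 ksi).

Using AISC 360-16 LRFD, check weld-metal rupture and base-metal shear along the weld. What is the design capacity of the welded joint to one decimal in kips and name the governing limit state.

176.6 kips (weld metal governs)

Weld metal: throat = 0.707×0.375 = 0.26513 in, L = 2×9.25 = 18.5 in. φR_n = 0.75 × 0.6 × 80 × 0.26513 × 18.5 = 176.6 kips.
Base metal shear (0.5 in plate): yield φR_n = 1.0×0.6×50×0.5×18.5 = 277.5 kips; rupture φR_n = 0.75×0.6×70×0.5×18.5 = 291.4 kips; take 277.5 kips (yield).
Governing: min(176.6, 277.5) = 176.6 kips → weld metal.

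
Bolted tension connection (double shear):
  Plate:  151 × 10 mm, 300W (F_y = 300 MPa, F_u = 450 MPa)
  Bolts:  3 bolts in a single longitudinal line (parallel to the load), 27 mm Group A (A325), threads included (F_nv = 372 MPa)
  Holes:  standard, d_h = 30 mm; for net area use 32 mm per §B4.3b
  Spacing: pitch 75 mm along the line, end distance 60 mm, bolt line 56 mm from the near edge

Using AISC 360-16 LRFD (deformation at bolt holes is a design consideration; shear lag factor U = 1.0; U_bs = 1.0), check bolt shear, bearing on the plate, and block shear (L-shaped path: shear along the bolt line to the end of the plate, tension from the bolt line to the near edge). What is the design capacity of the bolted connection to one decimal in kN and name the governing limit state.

Bolt shear: A_b = π(27)²/4 = 572.56 mm². φR_n = 0.75 × 372 × 572.56 × 3 × 2 = 958.5 kN.
Bearing (10 mm plate, F_u = 450 MPa): end bolts L_c = 60 − 30/2 = 45, R_n = min(1.2×45×10×450, 2.4×27×10×450) = 243 kN/bolt; interior L_c = 75 − 30 = 45, R_n = 243 kN/bolt. φR_n = 0.75 × (1×243 + 2×243) = 546.8 kN.
Block shear: shear path 1×[60+2×75] = 1×210 mm, A_gv = 2100, A_nv = 1×(210 − 2.5×32)×10 = 1300 mm²; tension to near edge: (56 − 0.5×32)×10 = 400 mm². R_n = min(0.6×450×1300, 0.6×300×2100) + 1.0×450×400 = min(351, 378) + 180 = 531 kN. φR_n = 0.75 × 531 = 398.3 kN.
Governing: min(958.5, 546.8, 398.3) = 398.3 kN → block shear.

398.3 kN (block shear governs)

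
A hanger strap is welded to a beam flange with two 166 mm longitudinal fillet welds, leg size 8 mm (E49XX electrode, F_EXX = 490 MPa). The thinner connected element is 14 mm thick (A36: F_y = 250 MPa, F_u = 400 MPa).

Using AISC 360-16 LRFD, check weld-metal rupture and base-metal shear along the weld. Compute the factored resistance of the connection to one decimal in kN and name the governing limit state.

414.1 kN (weld metal governs)

Weld metal: throat = 0.707×8 = 5.656 mm, L = 2×166 = 332 mm. φR_n = 0.75 × 0.6 × 490 × 5.656 × 332 = 414.1 kN.
Base metal shear (14 mm plate): yield φR_n = 1.0×0.6×250×14×332 = 697.2 kN; rupture φR_n = 0.75×0.6×400×14×332 = 836.6 kN; take 697.2 kN (yield).
Governing: min(414.1, 697.2) = 414.1 kN → weld metal.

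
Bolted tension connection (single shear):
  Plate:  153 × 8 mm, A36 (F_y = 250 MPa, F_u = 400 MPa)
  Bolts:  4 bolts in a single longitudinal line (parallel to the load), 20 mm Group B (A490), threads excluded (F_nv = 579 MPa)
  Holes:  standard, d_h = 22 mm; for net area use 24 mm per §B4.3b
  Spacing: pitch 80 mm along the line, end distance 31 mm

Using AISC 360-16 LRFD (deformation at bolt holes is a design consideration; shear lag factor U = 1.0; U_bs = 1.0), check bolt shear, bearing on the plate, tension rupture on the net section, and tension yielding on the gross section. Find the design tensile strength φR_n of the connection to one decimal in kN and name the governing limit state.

275.4 kN (gross-section yield governs)

Bolt shear: A_b = π(20)²/4 = 314.16 mm². φR_n = 0.75 × 579 × 314.16 × 4 × 1 = 545.7 kN.
Bearing (8 mm plate, F_u = 400 MPa): end bolts L_c = 31 − 22/2 = 20, R_n = min(1.2×20×8×400, 2.4×20×8×400) = 76.8 kN/bolt; interior L_c = 80 − 22 = 58, R_n = 153.6 kN/bolt. φR_n = 0.75 × (1×76.8 + 3×153.6) = 403.2 kN.
Tension rupture (net): A_n = (153 − 1×24)×8 = 1032 mm² (U = 1.0, A_e = A_n). φR_n = 0.75 × 400 × 1032 = 309.6 kN.
Tension yield (gross): A_g = 153×8 = 1224 mm². φR_n = 0.90 × 250 × 1224 = 275.4 kN.
Governing: min(545.7, 403.2, 309.6, 275.4) = 275.4 kN → gross-section yield.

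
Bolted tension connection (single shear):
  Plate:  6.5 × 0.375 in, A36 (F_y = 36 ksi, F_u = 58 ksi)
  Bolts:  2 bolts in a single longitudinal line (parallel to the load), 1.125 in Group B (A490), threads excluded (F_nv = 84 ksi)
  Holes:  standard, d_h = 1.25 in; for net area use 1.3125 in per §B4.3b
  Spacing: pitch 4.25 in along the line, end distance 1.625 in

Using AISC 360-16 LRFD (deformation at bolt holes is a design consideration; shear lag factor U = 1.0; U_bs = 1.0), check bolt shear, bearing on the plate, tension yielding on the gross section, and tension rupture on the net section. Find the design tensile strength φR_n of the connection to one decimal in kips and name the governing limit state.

Bolt shear: A_b = π(1.125)²/4 = 0.99402 in². φR_n = 0.75 × 84 × 0.99402 × 2 × 1 = 125.2 kips.
Bearing (0.375 in plate, F_u = 58 ksi): end bolts L_c = 1.625 − 1.25/2 = 1, R_n = min(1.2×1×0.375×58, 2.4×1.125×0.375×58) = 26.1 kips/bolt; interior L_c = 4.25 − 1.25 = 3, R_n = 58.725 kips/bolt. φR_n = 0.75 × (1×26.1 + 1×58.725) = 63.6 kips.
Tension yield (gross): A_g = 6.5×0.375 = 2.4375 in². φR_n = 0.90 × 36 × 2.4375 = 79.0 kips.
Tension rupture (net): A_n = (6.5 − 1×1.3125)×0.375 = 1.9453 in² (U = 1.0, A_e = A_n). φR_n = 0.75 × 58 × 1.9453 = 84.6 kips.
Governing: min(125.2, 63.6, 79.0, 84.6) = 63.6 kips → bearing.

63.6 kips (bearing governs)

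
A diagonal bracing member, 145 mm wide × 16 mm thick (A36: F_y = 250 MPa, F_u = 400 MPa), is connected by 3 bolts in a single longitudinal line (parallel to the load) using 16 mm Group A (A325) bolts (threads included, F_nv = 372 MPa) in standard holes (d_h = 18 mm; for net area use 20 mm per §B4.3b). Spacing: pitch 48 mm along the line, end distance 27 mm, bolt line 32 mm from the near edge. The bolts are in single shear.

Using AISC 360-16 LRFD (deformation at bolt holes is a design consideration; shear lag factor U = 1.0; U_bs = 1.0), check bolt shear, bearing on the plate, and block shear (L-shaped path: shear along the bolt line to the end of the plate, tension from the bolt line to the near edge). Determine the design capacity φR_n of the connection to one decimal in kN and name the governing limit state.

168.3 kN (bolt shear governs)

Bolt shear: A_b = π(16)²/4 = 201.06 mm². φR_n = 0.75 × 372 × 201.06 × 3 × 1 = 168.3 kN.
Bearing (16 mm plate, F_u = 400 MPa): end bolts L_c = 27 − 18/2 = 18, R_n = min(1.2×18×16×400, 2.4×16×16×400) = 138.24 kN/bolt; interior L_c = 48 − 18 = 30, R_n = 230.4 kN/bolt. φR_n = 0.75 × (1×138.24 + 2×230.4) = 449.3 kN.
Block shear: shear path 1×[27+2×48] = 1×123 mm, A_gv = 1968, A_nv = 1×(123 − 2.5×20)×16 = 1168 mm²; tension to near edge: (32 − 0.5×20)×16 = 352 mm². R_n = min(0.6×400×1168, 0.6×250×1968) + 1.0×400×352 = min(280.32, 295.2) + 140.8 = 421.12 kN. φR_n = 0.75 × 421.12 = 315.8 kN.
Governing: min(168.3, 449.3, 315.8) = 168.3 kN → bolt shear.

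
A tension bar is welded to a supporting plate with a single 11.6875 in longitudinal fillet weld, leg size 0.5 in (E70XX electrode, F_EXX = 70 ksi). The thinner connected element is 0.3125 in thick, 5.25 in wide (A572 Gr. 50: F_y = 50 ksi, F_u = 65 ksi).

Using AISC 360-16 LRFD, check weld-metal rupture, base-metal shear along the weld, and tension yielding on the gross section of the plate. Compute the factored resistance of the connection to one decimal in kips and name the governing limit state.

73.8 kips (gross-section yield governs)

Weld metal: throat = 0.707×0.5 = 0.3535 in, L = 11.6875 in. φR_n = 0.75 × 0.6 × 70 × 0.3535 × 11.6875 = 130.1 kips.
Base metal shear (0.3125 in plate): yield φR_n = 1.0×0.6×50×0.3125×11.6875 = 109.6 kips; rupture φR_n = 0.75×0.6×65×0.3125×11.6875 = 106.8 kips; take 106.8 kips (rupture).
Tension yield (gross): A_g = 5.25×0.3125 = 1.6406 in². φR_n = 0.90 × 50 × 1.6406 = 73.8 kips.
Governing: min(130.1, 106.8, 73.8) = 73.8 kips → gross-section yield.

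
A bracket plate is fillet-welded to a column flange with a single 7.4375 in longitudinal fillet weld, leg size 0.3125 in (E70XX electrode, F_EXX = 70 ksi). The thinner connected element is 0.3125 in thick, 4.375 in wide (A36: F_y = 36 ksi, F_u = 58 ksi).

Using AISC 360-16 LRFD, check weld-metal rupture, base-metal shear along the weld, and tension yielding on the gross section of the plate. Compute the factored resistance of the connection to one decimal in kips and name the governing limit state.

Weld metal: throat = 0.707×0.3125 = 0.22094 in, L = 7.4375 in. φR_n = 0.75 × 0.6 × 70 × 0.22094 × 7.4375 = 51.8 kips.
Base metal shear (0.3125 in plate): yield φR_n = 1.0×0.6×36×0.3125×7.4375 = 50.2 kips; rupture φR_n = 0.75×0.6×58×0.3125×7.4375 = 60.7 kips; take 50.2 kips (yield).
Tension yield (gross): A_g = 4.375×0.3125 = 1.3672 in². φR_n = 0.90 × 36 × 1.3672 = 44.3 kips.
Governing: min(51.8, 50.2, 44.3) = 44.3 kips → gross-section yield.

44.3 kips (gross-section yield governs)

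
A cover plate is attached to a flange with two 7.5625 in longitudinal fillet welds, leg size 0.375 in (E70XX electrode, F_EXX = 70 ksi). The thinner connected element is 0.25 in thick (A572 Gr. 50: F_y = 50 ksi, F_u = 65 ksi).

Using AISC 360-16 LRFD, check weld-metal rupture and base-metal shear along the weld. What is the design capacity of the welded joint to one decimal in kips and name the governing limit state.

Weld metal: throat = 0.707×0.375 = 0.26513 in, L = 2×7.5625 = 15.125 in. φR_n = 0.75 × 0.6 × 70 × 0.26513 × 15.125 = 126.3 kips.
Base metal shear (0.25 in plate): yield φR_n = 1.0×0.6×50×0.25×15.125 = 113.4 kips; rupture φR_n = 0.75×0.6×65×0.25×15.125 = 110.6 kips; take 110.6 kips (rupture).
Governing: min(126.3, 110.6) = 110.6 kips → base-metal shear.

110.6 kips (base-metal shear governs)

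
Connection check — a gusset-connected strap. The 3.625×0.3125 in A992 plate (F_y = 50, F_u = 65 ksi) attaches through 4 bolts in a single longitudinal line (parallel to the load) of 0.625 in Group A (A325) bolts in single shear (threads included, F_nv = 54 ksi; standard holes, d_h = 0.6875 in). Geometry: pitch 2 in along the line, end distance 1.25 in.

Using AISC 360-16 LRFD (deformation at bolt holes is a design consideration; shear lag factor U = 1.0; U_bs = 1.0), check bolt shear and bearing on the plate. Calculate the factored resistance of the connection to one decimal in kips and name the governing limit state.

49.7 kips (bolt shear governs)

Bolt shear: A_b = π(0.625)²/4 = 0.3068 in². φR_n = 0.75 × 54 × 0.3068 × 4 × 1 = 49.7 kips.
Bearing (0.3125 in plate, F_u = 65 ksi): end bolts L_c = 1.25 − 0.6875/2 = 0.90625, R_n = min(1.2×0.90625×0.3125×65, 2.4×0.625×0.3125×65) = 22.09 kips/bolt; interior L_c = 2 − 0.6875 = 1.3125, R_n = 30.469 kips/bolt. φR_n = 0.75 × (1×22.09 + 3×30.469) = 85.1 kips.
Governing: min(49.7, 85.1) = 49.7 kips → bolt shear.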